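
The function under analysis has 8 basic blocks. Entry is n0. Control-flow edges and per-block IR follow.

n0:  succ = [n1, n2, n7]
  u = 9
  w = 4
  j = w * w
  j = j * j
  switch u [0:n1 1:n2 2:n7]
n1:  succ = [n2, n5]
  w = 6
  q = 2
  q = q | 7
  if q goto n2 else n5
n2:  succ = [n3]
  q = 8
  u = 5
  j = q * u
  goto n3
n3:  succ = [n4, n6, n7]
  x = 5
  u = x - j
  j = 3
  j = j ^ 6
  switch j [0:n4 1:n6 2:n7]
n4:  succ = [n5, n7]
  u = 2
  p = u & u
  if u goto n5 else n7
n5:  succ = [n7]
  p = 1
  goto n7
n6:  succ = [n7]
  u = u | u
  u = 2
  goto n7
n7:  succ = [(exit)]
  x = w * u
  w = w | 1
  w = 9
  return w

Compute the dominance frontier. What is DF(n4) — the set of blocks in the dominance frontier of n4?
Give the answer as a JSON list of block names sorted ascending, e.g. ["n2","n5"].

Answer: ["n5", "n7"]

Derivation:
idom tree: n1←n0 n2←n0 n3←n2 n4←n3 n5←n0 n6←n3 n7←n0
Join-block Dom:
  n2: preds {n0,n1}: {n0} ∩ {n0,n1} = {n0}; idom=n0
  n5: preds {n1,n4}: {n0,n1} ∩ {n0,n2,n3,n4} = {n0}; idom=n0
  n7: preds {n0,n3,n4,n5,n6}: {n0} ∩ {n0,n2,n3} ∩ {n0,n2,n3,n4} ∩ {n0,n5} ∩ {n0,n2,n3,n6} = {n0}; idom=n0

DF derivation:
  join n2 pred n0: · stop@n0
  join n2 pred n1: n1 stop@n0
  join n5 pred n1: n1 stop@n0
  join n5 pred n4: n4→n3→n2 stop@n0
  join n7 pred n0: · stop@n0
  join n7 pred n3: n3→n2 stop@n0
  join n7 pred n4: n4→n3→n2 stop@n0
  join n7 pred n5: n5 stop@n0
  join n7 pred n6: n6→n3→n2 stop@n0
  n0 → ∅
  n1 → {n2,n5}
  n2 → {n5,n7}
  n3 → {n5,n7}
  n4 → {n5,n7}
  n5 → {n7}
  n6 → {n7}
  n7 → ∅

DF(n4) = ["n5", "n7"]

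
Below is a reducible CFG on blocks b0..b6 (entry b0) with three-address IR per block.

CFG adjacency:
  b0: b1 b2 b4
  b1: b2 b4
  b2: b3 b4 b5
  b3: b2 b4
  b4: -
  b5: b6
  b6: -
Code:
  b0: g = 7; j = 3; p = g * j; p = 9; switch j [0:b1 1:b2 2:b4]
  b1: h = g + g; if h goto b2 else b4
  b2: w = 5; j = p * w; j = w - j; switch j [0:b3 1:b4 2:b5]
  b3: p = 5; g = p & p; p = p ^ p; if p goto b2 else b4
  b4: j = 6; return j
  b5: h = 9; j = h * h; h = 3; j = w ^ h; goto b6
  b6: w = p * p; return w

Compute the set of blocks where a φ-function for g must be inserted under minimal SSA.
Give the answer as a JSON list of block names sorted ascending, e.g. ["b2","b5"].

Answer: ["b2", "b4"]

Derivation:
idom tree: b1←b0 b2←b0 b3←b2 b4←b0 b5←b2 b6←b5
Join-block Dom:
  b2: preds {b0,b1,b3}: {b0} ∩ {b0,b1} ∩ {b0,b2,b3} = {b0}; idom=b0
  b4: preds {b0,b1,b2,b3}: {b0} ∩ {b0,b1} ∩ {b0,b2} ∩ {b0,b2,b3} = {b0}; idom=b0

DF walk-up:
  b2←b0: walk · to b0
  b2←b1: walk b1 to b0
  b2←b3: walk b3→b2 to b0
  b4←b0: walk · to b0
  b4←b1: walk b1 to b0
  b4←b2: walk b2 to b0
  b4←b3: walk b3→b2 to b0
  DF(b0)=∅
  DF(b1)={b2,b4}
  DF(b2)={b2,b4}
  DF(b3)={b2,b4}
  DF(b4)=∅
  DF(b5)=∅
  DF(b6)=∅

φ for g: defs {b0,b3}
  DF⁺ = {b2,b4}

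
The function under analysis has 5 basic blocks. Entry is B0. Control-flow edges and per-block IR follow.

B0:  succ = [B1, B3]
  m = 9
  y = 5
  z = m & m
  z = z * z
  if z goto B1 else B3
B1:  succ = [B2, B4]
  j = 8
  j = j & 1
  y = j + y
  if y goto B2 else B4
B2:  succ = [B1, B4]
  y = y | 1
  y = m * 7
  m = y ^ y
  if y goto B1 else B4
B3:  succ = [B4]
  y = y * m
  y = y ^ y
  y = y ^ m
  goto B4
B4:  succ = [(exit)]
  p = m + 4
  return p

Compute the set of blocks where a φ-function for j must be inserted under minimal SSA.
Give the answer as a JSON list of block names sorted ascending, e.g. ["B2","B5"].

Answer: ["B1", "B4"]

Working:
idom tree: B1←B0 B2←B1 B3←B0 B4←B0
Join-block Dom:
  B1: preds {B0,B2}: {B0} ∩ {B0,B1,B2} = {B0}; idom=B0
  B4: preds {B1,B2,B3}: {B0,B1} ∩ {B0,B1,B2} ∩ {B0,B3} = {B0}; idom=B0

DF derivation:
  B1←B0: walk · to B0
  B1←B2: walk B2→B1 to B0
  B4←B1: walk B1 to B0
  B4←B2: walk B2→B1 to B0
  B4←B3: walk B3 to B0
  B0: DF=∅
  B1: DF={B1,B4}
  B2: DF={B1,B4}
  B3: DF={B4}
  B4: DF=∅

φ for j: defs {B1}
  DF⁺ = {B1,B4}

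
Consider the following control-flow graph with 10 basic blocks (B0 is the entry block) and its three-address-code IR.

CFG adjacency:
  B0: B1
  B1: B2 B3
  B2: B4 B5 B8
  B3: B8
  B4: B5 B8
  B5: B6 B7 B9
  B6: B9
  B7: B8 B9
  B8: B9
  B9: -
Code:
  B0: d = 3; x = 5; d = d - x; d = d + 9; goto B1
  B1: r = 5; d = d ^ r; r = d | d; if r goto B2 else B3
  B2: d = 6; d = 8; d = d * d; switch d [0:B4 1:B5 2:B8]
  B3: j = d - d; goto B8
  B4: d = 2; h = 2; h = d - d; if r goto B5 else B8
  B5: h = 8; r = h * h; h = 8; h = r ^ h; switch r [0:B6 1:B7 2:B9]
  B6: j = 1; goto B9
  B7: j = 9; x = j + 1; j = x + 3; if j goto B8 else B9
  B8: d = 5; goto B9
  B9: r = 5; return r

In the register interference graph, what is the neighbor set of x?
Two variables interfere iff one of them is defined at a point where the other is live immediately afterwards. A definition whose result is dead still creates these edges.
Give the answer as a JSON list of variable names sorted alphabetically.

Answer: ["d"]

Derivation:
Block summaries:
  B0: {d,x} / ∅
  B1: {d,r} / {d}
  B2: {d} / ∅
  B3: {j} / {d}
  B4: {d,h} / {r}
  B5: {h,r} / ∅
  B6: {j} / ∅
  B7: {j,x} / ∅
  B8: {d} / ∅
  B9: {r} / ∅

Live sets:
  live B0: ∅→{d}
  live B1: {d}→{d,r}
  live B2: {r}→{r}
  live B3: {d}→∅
  live B4: {r}→∅
  live B5: ∅→∅
  live B6: ∅→∅
  live B7: ∅→∅
  live B8: ∅→∅
  live B9: ∅→∅

Conflict graph:
  d: {h,r,x}
  h: {d,r}
  j: ∅
  r: {d,h}
  x: {d}

N(x) = ["d"]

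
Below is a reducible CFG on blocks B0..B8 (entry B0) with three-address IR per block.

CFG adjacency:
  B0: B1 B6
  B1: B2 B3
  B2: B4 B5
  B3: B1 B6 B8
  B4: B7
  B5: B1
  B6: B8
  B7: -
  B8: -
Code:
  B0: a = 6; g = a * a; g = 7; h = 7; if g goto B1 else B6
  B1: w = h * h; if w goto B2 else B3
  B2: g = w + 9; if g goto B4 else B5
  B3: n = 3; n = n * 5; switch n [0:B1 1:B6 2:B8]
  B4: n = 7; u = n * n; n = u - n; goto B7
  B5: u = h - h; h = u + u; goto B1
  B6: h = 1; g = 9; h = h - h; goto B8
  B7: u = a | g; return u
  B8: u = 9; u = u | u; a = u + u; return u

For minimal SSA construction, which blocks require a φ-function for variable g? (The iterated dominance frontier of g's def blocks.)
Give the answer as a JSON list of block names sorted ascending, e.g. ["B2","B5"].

Answer: ["B1", "B6", "B8"]

Working:
idom tree: B1←B0 B2←B1 B3←B1 B4←B2 B5←B2 B6←B0 B7←B4 B8←B0
Join-block Dom:
  B1: preds {B0,B3,B5}: {B0} ∩ {B0,B1,B3} ∩ {B0,B1,B2,B5} = {B0}; idom=B0
  B6: preds {B0,B3}: {B0} ∩ {B0,B1,B3} = {B0}; idom=B0
  B8: preds {B3,B6}: {B0,B1,B3} ∩ {B0,B6} = {B0}; idom=B0

DF walk-up:
  join B1 pred B0: · stop@B0
  join B1 pred B3: B3→B1 stop@B0
  join B1 pred B5: B5→B2→B1 stop@B0
  join B6 pred B0: · stop@B0
  join B6 pred B3: B3→B1 stop@B0
  join B8 pred B3: B3→B1 stop@B0
  join B8 pred B6: B6 stop@B0
  B0 → ∅
  B1 → {B1,B6,B8}
  B2 → {B1}
  B3 → {B1,B6,B8}
  B4 → ∅
  B5 → {B1}
  B6 → {B8}
  B7 → ∅
  B8 → ∅

φ for g: defs {B0,B2,B6}
  DF⁺ = {B1,B6,B8}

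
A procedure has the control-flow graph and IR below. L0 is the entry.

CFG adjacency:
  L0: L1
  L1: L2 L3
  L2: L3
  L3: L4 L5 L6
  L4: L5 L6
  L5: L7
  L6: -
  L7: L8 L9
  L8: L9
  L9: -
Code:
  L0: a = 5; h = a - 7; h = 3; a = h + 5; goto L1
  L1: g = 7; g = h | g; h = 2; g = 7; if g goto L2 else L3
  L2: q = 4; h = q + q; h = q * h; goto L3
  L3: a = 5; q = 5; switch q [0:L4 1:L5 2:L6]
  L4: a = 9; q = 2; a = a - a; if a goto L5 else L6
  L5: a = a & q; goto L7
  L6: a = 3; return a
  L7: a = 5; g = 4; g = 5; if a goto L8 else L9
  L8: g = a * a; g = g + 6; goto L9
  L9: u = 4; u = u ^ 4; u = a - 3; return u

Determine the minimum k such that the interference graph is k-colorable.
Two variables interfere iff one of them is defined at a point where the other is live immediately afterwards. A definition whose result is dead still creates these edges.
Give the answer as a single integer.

Answer: 3

Working:
def/use:
  L0: {a,h} / ∅
  L1: {g,h} / {h}
  L2: {h,q} / ∅
  L3: {a,q} / ∅
  L4: {a,q} / ∅
  L5: {a} / {a,q}
  L6: {a} / ∅
  L7: {a,g} / ∅
  L8: {g} / {a}
  L9: {u} / {a}

Backward fixpoint:
  L0 li=∅ lo={h}
  L1 li={h} lo=∅
  L2 li=∅ lo=∅
  L3 li=∅ lo={a,q}
  L4 li=∅ lo={a,q}
  L5 li={a,q} lo=∅
  L6 li=∅ lo=∅
  L7 li=∅ lo={a}
  L8 li={a} lo={a}
  L9 li={a} lo=∅

Interfere edges:
  a↔{g,h,q,u}
  g↔{a,h}
  h↔{a,g,q}
  q↔{a,h}
  u↔{a}

Registers:
  clique {a,g,h} ⇒ need ≥ 3
  assign a→r0 g→r2 h→r1 q→r2 u→r1 — no edge inside a register ⇒ χ ≤ 3
  χ = 3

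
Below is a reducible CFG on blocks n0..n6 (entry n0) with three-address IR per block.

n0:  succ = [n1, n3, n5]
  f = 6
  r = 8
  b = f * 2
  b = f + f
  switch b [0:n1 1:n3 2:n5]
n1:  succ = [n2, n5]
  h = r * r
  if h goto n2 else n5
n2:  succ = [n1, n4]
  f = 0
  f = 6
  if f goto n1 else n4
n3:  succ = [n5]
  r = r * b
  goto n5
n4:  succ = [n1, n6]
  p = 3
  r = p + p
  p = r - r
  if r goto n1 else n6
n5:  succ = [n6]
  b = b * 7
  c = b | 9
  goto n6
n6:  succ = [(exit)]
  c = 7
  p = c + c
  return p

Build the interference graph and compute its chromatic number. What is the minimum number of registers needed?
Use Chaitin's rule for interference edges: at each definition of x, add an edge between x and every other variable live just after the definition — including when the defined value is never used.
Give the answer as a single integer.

Per-block:
  n0: def={b,f,r} ue=∅
  n1: def={h} ue={r}
  n2: def={f} ue=∅
  n3: def={r} ue={b,r}
  n4: def={p,r} ue=∅
  n5: def={b,c} ue={b}
  n6: def={c,p} ue=∅

Liveness:
  n0: in=∅ out={b,r}
  n1: in={b,r} out={b,r}
  n2: in={b,r} out={b,r}
  n3: in={b,r} out={b}
  n4: in={b} out={b,r}
  n5: in={b} out=∅
  n6: in=∅ out=∅

Interference:
  b — {f,h,p,r}
  c — ∅
  f — {b,r}
  h — {b,r}
  p — {b,r}
  r — {b,f,h,p}

Colouring:
  {b,f,r} pairwise interfere (3-clique) ⇒ χ ≥ 3
  3-colouring: r0={b,c}  r1={r}  r2={f,h,p}
  χ = 3

Answer: 3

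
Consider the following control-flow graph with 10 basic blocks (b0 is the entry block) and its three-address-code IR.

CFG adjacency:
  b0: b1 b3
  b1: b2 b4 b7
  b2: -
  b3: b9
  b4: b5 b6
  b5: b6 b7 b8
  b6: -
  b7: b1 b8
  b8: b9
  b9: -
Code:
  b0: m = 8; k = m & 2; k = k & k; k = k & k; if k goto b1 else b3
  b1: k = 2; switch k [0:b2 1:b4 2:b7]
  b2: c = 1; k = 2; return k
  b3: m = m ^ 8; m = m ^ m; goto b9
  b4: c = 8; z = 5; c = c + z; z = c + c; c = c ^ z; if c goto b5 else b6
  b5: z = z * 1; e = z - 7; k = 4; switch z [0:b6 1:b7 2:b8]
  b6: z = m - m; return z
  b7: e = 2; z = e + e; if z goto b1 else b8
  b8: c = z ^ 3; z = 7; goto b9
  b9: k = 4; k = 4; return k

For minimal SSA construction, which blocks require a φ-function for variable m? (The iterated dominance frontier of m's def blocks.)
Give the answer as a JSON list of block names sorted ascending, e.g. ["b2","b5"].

idom tree: b1←b0 b2←b1 b3←b0 b4←b1 b5←b4 b6←b4 b7←b1 b8←b1 b9←b0
Dom at joins:
  b1: preds {b0,b7}: {b0} ∩ {b0,b1,b7} = {b0}; idom=b0
  b6: preds {b4,b5}: {b0,b1,b4} ∩ {b0,b1,b4,b5} = {b0,b1,b4}; idom=b4
  b7: preds {b1,b5}: {b0,b1} ∩ {b0,b1,b4,b5} = {b0,b1}; idom=b1
  b8: preds {b5,b7}: {b0,b1,b4,b5} ∩ {b0,b1,b7} = {b0,b1}; idom=b1
  b9: preds {b3,b8}: {b0,b3} ∩ {b0,b1,b8} = {b0}; idom=b0

DF walk-up:
  join b1 pred b0: · stop@b0
  join b1 pred b7: b7→b1 stop@b0
  join b6 pred b4: · stop@b4
  join b6 pred b5: b5 stop@b4
  join b7 pred b1: · stop@b1
  join b7 pred b5: b5→b4 stop@b1
  join b8 pred b5: b5→b4 stop@b1
  join b8 pred b7: b7 stop@b1
  join b9 pred b3: b3 stop@b0
  join b9 pred b8: b8→b1 stop@b0
  b0: DF=∅
  b1: DF={b1,b9}
  b2: DF=∅
  b3: DF={b9}
  b4: DF={b7,b8}
  b5: DF={b6,b7,b8}
  b6: DF=∅
  b7: DF={b1,b8}
  b8: DF={b9}
  b9: DF=∅

φ for m: defs {b0,b3}
  DF⁺ = {b9}

Answer: ["b9"]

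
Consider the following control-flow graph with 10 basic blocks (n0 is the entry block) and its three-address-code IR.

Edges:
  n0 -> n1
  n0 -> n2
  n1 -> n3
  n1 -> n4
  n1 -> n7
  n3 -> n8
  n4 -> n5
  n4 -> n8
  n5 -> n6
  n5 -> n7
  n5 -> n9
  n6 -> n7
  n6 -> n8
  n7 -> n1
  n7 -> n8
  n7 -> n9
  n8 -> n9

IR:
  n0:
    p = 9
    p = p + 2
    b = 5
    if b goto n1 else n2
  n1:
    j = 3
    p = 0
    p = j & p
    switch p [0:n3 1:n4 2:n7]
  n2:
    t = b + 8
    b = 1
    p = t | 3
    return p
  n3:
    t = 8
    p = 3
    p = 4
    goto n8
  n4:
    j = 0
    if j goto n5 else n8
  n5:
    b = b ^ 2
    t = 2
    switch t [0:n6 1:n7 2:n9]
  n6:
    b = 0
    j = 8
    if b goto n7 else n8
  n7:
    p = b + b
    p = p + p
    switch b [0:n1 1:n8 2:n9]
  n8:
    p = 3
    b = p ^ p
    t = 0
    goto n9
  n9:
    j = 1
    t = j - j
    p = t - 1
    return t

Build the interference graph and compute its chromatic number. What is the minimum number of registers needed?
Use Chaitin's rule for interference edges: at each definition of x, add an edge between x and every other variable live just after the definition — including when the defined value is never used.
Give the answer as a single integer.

Answer: 3

Working:
Block summaries:
  n0 def {b,p} use ∅
  n1 def {j,p} use ∅
  n2 def {b,p,t} use {b}
  n3 def {p,t} use ∅
  n4 def {j} use ∅
  n5 def {b,t} use {b}
  n6 def {b,j} use ∅
  n7 def {p} use {b}
  n8 def {b,p,t} use ∅
  n9 def {j,p,t} use ∅

Liveness:
  live n0: ∅→{b}
  live n1: {b}→{b}
  live n2: {b}→∅
  live n3: ∅→∅
  live n4: {b}→{b}
  live n5: {b}→{b}
  live n6: ∅→{b}
  live n7: {b}→{b}
  live n8: ∅→∅
  live n9: ∅→∅

Interfere edges:
  b↔{j,p,t}
  j↔{b,p}
  p↔{b,j,t}
  t↔{b,p}

Colouring:
  lower bound: {b,j,p} mutually conflict ⇒ χ ≥ 3
  3-colouring: c0={b}  c1={p}  c2={j,t}
  χ = 3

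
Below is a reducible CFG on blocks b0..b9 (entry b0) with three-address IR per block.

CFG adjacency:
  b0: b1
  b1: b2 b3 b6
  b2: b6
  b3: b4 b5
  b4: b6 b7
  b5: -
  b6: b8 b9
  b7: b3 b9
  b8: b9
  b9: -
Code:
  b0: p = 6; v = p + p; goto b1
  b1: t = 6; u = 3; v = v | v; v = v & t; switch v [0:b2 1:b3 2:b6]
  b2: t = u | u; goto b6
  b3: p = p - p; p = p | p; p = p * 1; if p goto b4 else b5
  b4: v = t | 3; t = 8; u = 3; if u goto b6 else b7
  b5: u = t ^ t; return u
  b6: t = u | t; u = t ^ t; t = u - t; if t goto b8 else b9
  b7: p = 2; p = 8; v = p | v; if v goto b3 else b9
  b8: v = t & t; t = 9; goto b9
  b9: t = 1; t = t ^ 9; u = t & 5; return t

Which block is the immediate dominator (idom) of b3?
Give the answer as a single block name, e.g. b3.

Answer: b1

Derivation:
idom tree: b1←b0 b2←b1 b3←b1 b4←b3 b5←b3 b6←b1 b7←b4 b8←b6 b9←b1
Dom∩ at merges:
  b3: preds {b1,b7}: {b0,b1} ∩ {b0,b1,b3,b4,b7} = {b0,b1}; idom=b1
  b6: preds {b1,b2,b4}: {b0,b1} ∩ {b0,b1,b2} ∩ {b0,b1,b3,b4} = {b0,b1}; idom=b1
  b9: preds {b6,b7,b8}: {b0,b1,b6} ∩ {b0,b1,b3,b4,b7} ∩ {b0,b1,b6,b8} = {b0,b1}; idom=b1

idom(b3) = b1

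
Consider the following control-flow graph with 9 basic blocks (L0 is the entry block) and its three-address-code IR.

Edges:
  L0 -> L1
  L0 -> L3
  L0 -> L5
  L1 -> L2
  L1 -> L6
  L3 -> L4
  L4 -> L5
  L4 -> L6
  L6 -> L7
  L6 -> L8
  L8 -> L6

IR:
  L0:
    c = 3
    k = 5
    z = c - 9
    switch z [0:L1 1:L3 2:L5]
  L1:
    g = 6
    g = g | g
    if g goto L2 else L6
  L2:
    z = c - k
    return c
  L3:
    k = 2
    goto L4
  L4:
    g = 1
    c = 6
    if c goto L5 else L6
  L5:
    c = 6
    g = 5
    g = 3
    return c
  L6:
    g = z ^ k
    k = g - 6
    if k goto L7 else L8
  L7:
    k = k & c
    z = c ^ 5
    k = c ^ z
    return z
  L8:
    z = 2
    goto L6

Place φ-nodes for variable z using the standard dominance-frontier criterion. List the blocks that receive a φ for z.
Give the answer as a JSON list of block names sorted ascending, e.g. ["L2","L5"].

Answer: ["L6"]

Derivation:
idom tree: L1←L0 L2←L1 L3←L0 L4←L3 L5←L0 L6←L0 L7←L6 L8←L6
Join-block Dom:
  L5: preds {L0,L4}: {L0} ∩ {L0,L3,L4} = {L0}; idom=L0
  L6: preds {L1,L4,L8}: {L0,L1} ∩ {L0,L3,L4} ∩ {L0,L6,L8} = {L0}; idom=L0

Frontier:
  join L5 pred L0: · stop@L0
  join L5 pred L4: L4→L3 stop@L0
  join L6 pred L1: L1 stop@L0
  join L6 pred L4: L4→L3 stop@L0
  join L6 pred L8: L8→L6 stop@L0
  DF(L0)=∅
  DF(L1)={L6}
  DF(L2)=∅
  DF(L3)={L5,L6}
  DF(L4)={L5,L6}
  DF(L5)=∅
  DF(L6)={L6}
  DF(L7)=∅
  DF(L8)={L6}

φ for z: defs {L0,L2,L7,L8}
  DF⁺ = {L6}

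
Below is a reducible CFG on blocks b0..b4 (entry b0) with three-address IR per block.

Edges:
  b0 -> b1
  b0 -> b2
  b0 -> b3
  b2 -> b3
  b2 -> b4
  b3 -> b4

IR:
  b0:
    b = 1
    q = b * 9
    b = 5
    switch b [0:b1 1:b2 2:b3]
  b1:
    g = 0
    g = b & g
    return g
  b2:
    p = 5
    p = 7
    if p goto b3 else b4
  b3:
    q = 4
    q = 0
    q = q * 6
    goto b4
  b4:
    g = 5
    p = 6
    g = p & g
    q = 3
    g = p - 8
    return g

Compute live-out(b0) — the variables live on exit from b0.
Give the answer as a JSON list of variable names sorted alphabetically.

def/use:
  b0 def {b,q} use ∅
  b1 def {g} use {b}
  b2 def {p} use ∅
  b3 def {q} use ∅
  b4 def {g,p,q} use ∅

Liveness:
  b0: in=∅ out={b}
  b1: in={b} out=∅
  b2: in=∅ out=∅
  b3: in=∅ out=∅
  b4: in=∅ out=∅

live-out(b0) = ["b"]

Answer: ["b"]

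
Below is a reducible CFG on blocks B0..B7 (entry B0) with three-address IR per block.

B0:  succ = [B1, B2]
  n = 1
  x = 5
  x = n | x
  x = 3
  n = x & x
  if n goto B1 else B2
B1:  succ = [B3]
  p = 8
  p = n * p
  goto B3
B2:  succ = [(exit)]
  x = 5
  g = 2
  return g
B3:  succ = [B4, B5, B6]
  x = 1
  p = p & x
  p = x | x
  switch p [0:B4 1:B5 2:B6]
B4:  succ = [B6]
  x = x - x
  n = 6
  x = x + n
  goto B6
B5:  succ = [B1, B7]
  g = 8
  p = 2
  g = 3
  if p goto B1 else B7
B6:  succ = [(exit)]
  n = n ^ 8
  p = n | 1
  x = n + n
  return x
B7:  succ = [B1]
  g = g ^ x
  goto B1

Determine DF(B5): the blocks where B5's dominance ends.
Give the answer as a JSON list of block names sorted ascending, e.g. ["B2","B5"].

Answer: ["B1"]

Derivation:
idom tree: B1←B0 B2←B0 B3←B1 B4←B3 B5←B3 B6←B3 B7←B5
Join-block Dom:
  B1: preds {B0,B5,B7}: {B0} ∩ {B0,B1,B3,B5} ∩ {B0,B1,B3,B5,B7} = {B0}; idom=B0
  B6: preds {B3,B4}: {B0,B1,B3} ∩ {B0,B1,B3,B4} = {B0,B1,B3}; idom=B3

DF derivation:
  B1←B0: walk · to B0
  B1←B5: walk B5→B3→B1 to B0
  B1←B7: walk B7→B5→B3→B1 to B0
  B6←B3: walk · to B3
  B6←B4: walk B4 to B3
  B0: DF=∅
  B1: DF={B1}
  B2: DF=∅
  B3: DF={B1}
  B4: DF={B6}
  B5: DF={B1}
  B6: DF=∅
  B7: DF={B1}

DF(B5) = ["B1"]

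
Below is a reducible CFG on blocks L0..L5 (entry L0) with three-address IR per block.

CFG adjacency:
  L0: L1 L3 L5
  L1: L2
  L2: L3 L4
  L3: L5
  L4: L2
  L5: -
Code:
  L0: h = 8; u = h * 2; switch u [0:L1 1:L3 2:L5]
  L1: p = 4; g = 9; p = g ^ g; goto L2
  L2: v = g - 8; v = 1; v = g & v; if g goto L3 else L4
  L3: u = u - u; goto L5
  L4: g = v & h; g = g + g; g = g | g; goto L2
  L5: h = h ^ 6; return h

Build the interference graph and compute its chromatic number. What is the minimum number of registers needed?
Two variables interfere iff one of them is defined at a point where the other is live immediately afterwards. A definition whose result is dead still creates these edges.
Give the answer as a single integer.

Answer: 4

Derivation:
Block summaries:
  L0: def={h,u} ue=∅
  L1: def={g,p} ue=∅
  L2: def={v} ue={g}
  L3: def={u} ue={u}
  L4: def={g} ue={h,v}
  L5: def={h} ue={h}

Live sets:
  L0 li=∅ lo={h,u}
  L1 li={h,u} lo={g,h,u}
  L2 li={g,h,u} lo={h,u,v}
  L3 li={h,u} lo={h}
  L4 li={h,u,v} lo={g,h,u}
  L5 li={h} lo=∅

Interference:
  g — {h,p,u,v}
  h — {g,p,u,v}
  p — {g,h,u}
  u — {g,h,p,v}
  v — {g,h,u}

Colouring:
  {g,h,p,u} pairwise interfere (4-clique) ⇒ χ ≥ 4
  4-colouring: c0={g}  c1={h}  c2={u}  c3={p,v}
  χ = 4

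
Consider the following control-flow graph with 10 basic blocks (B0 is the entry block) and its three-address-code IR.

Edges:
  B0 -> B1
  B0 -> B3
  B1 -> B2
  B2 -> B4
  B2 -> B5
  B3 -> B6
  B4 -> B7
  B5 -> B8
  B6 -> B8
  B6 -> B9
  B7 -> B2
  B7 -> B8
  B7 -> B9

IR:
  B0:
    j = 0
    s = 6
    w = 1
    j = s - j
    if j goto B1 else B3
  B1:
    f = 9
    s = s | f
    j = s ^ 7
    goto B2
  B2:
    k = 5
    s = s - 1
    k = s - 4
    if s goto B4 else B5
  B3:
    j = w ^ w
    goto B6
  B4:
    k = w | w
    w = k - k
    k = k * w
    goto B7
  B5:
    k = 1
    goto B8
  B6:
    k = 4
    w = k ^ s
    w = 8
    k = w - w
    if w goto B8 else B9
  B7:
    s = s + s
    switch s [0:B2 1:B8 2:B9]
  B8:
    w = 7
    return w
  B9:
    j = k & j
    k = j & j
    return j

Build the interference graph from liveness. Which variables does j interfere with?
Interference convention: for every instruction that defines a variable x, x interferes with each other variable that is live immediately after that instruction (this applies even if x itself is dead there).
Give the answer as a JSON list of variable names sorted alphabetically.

Per-block:
  B0 def {j,s,w} use ∅
  B1 def {f,j,s} use {s}
  B2 def {k,s} use {s}
  B3 def {j} use {w}
  B4 def {k,w} use {w}
  B5 def {k} use ∅
  B6 def {k,w} use {s}
  B7 def {s} use {s}
  B8 def {w} use ∅
  B9 def {j,k} use {j,k}

Live sets:
  B0: in=∅ out={s,w}
  B1: in={s,w} out={j,s,w}
  B2: in={j,s,w} out={j,s,w}
  B3: in={s,w} out={j,s}
  B4: in={j,s,w} out={j,k,s,w}
  B5: in=∅ out=∅
  B6: in={j,s} out={j,k}
  B7: in={j,k,s,w} out={j,k,s,w}
  B8: in=∅ out=∅
  B9: in={j,k} out=∅

Conflict graph:
  f — {s,w}
  j — {k,s,w}
  k — {j,s,w}
  s — {f,j,k,w}
  w — {f,j,k,s}

N(j) = ["k", "s", "w"]

Answer: ["k", "s", "w"]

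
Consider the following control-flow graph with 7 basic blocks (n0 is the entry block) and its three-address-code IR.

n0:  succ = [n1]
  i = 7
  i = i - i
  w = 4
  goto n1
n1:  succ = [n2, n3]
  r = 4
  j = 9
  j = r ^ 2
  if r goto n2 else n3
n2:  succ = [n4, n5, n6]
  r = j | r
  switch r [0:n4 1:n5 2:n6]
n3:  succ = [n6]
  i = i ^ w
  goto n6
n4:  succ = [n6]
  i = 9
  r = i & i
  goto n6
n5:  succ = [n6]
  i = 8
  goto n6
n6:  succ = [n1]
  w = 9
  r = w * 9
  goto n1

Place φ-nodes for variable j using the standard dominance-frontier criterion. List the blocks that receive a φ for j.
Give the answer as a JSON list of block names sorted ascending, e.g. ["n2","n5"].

Answer: ["n1"]

Derivation:
idom tree: n1←n0 n2←n1 n3←n1 n4←n2 n5←n2 n6←n1
Dom at joins:
  n1: preds {n0,n6}: {n0} ∩ {n0,n1,n6} = {n0}; idom=n0
  n6: preds {n2,n3,n4,n5}: {n0,n1,n2} ∩ {n0,n1,n3} ∩ {n0,n1,n2,n4} ∩ {n0,n1,n2,n5} = {n0,n1}; idom=n1

Frontier:
  join n1 pred n0: · stop@n0
  join n1 pred n6: n6→n1 stop@n0
  join n6 pred n2: n2 stop@n1
  join n6 pred n3: n3 stop@n1
  join n6 pred n4: n4→n2 stop@n1
  join n6 pred n5: n5→n2 stop@n1
  n0 → ∅
  n1 → {n1}
  n2 → {n6}
  n3 → {n6}
  n4 → {n6}
  n5 → {n6}
  n6 → {n1}

φ for j: defs {n1}
  DF⁺ = {n1}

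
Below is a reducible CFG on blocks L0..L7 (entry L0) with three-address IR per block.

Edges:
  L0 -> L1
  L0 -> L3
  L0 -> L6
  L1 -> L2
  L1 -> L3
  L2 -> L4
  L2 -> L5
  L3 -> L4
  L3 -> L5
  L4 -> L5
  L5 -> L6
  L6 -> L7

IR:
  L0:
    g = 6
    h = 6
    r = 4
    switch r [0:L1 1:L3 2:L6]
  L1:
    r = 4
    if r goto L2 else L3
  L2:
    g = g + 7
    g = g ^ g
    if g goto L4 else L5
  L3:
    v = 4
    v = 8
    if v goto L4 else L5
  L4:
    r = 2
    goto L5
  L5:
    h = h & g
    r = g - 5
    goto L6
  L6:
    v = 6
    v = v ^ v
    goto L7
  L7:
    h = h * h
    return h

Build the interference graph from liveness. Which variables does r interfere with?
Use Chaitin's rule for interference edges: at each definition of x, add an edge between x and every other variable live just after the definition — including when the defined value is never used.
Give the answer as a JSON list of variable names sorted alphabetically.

def/use:
  L0: def={g,h,r} ue=∅
  L1: def={r} ue=∅
  L2: def={g} ue={g}
  L3: def={v} ue=∅
  L4: def={r} ue=∅
  L5: def={h,r} ue={g,h}
  L6: def={v} ue=∅
  L7: def={h} ue={h}

Live sets:
  live L0: ∅→{g,h}
  live L1: {g,h}→{g,h}
  live L2: {g,h}→{g,h}
  live L3: {g,h}→{g,h}
  live L4: {g,h}→{g,h}
  live L5: {g,h}→{h}
  live L6: {h}→{h}
  live L7: {h}→∅

Conflict graph:
  g — {h,r,v}
  h — {g,r,v}
  r — {g,h}
  v — {g,h}

N(r) = ["g", "h"]

Answer: ["g", "h"]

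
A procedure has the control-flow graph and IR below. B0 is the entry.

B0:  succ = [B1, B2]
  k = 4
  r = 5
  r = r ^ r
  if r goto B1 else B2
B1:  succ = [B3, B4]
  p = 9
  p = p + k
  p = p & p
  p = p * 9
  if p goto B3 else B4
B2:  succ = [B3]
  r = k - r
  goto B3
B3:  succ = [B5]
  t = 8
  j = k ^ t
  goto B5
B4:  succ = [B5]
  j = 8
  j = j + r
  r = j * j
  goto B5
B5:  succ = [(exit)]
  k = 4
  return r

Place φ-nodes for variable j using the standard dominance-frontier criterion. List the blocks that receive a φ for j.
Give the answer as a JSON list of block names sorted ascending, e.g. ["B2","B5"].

idom tree: B1←B0 B2←B0 B3←B0 B4←B1 B5←B0
Join-block Dom:
  B3: preds {B1,B2}: {B0,B1} ∩ {B0,B2} = {B0}; idom=B0
  B5: preds {B3,B4}: {B0,B3} ∩ {B0,B1,B4} = {B0}; idom=B0

DF walk-up:
  join B3 pred B1: B1 stop@B0
  join B3 pred B2: B2 stop@B0
  join B5 pred B3: B3 stop@B0
  join B5 pred B4: B4→B1 stop@B0
  DF(B0)=∅
  DF(B1)={B3,B5}
  DF(B2)={B3}
  DF(B3)={B5}
  DF(B4)={B5}
  DF(B5)=∅

φ for j: defs {B3,B4}
  DF⁺ = {B5}

Answer: ["B5"]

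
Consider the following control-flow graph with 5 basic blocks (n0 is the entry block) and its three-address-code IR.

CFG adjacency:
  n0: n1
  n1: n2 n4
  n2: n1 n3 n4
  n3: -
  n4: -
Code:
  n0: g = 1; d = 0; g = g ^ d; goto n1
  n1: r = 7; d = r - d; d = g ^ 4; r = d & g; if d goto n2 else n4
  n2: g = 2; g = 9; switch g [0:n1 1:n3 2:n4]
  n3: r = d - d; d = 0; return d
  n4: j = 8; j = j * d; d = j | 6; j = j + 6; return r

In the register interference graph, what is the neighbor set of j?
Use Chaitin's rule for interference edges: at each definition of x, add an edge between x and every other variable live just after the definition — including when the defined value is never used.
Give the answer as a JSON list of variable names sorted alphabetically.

def/use:
  n0: {d,g} / ∅
  n1: {d,r} / {d,g}
  n2: {g} / ∅
  n3: {d,r} / {d}
  n4: {d,j} / {d,r}

Live sets:
  n0 li=∅ lo={d,g}
  n1 li={d,g} lo={d,r}
  n2 li={d,r} lo={d,g,r}
  n3 li={d} lo=∅
  n4 li={d,r} lo=∅

Conflict graph:
  d — {g,j,r}
  g — {d,r}
  j — {d,r}
  r — {d,g,j}

N(j) = ["d", "r"]

Answer: ["d", "r"]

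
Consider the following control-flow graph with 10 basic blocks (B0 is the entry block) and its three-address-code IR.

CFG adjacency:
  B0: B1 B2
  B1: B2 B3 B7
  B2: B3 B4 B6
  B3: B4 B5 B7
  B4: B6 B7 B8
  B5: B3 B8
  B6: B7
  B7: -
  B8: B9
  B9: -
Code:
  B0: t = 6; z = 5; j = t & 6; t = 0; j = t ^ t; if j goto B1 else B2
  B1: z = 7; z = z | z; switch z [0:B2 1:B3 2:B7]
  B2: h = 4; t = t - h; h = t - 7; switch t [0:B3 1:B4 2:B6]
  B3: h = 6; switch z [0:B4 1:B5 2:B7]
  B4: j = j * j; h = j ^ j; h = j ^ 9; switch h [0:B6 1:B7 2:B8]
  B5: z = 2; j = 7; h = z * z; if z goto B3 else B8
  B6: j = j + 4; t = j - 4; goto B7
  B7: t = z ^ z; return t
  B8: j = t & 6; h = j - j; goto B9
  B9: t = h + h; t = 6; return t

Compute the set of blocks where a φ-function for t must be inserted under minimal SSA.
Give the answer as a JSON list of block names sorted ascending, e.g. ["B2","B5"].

Answer: ["B3", "B4", "B6", "B7", "B8"]

Working:
idom tree: B1←B0 B2←B0 B3←B0 B4←B0 B5←B3 B6←B0 B7←B0 B8←B0 B9←B8
Dom∩ at merges:
  B2: preds {B0,B1}: {B0} ∩ {B0,B1} = {B0}; idom=B0
  B3: preds {B1,B2,B5}: {B0,B1} ∩ {B0,B2} ∩ {B0,B3,B5} = {B0}; idom=B0
  B4: preds {B2,B3}: {B0,B2} ∩ {B0,B3} = {B0}; idom=B0
  B6: preds {B2,B4}: {B0,B2} ∩ {B0,B4} = {B0}; idom=B0
  B7: preds {B1,B3,B4,B6}: {B0,B1} ∩ {B0,B3} ∩ {B0,B4} ∩ {B0,B6} = {B0}; idom=B0
  B8: preds {B4,B5}: {B0,B4} ∩ {B0,B3,B5} = {B0}; idom=B0

Frontier:
  join B2 pred B0: · stop@B0
  join B2 pred B1: B1 stop@B0
  join B3 pred B1: B1 stop@B0
  join B3 pred B2: B2 stop@B0
  join B3 pred B5: B5→B3 stop@B0
  join B4 pred B2: B2 stop@B0
  join B4 pred B3: B3 stop@B0
  join B6 pred B2: B2 stop@B0
  join B6 pred B4: B4 stop@B0
  join B7 pred B1: B1 stop@B0
  join B7 pred B3: B3 stop@B0
  join B7 pred B4: B4 stop@B0
  join B7 pred B6: B6 stop@B0
  join B8 pred B4: B4 stop@B0
  join B8 pred B5: B5→B3 stop@B0
  B0 → ∅
  B1 → {B2,B3,B7}
  B2 → {B3,B4,B6}
  B3 → {B3,B4,B7,B8}
  B4 → {B6,B7,B8}
  B5 → {B3,B8}
  B6 → {B7}
  B7 → ∅
  B8 → ∅
  B9 → ∅

φ for t: defs {B0,B2,B6,B7,B9}
  DF⁺ = {B3,B4,B6,B7,B8}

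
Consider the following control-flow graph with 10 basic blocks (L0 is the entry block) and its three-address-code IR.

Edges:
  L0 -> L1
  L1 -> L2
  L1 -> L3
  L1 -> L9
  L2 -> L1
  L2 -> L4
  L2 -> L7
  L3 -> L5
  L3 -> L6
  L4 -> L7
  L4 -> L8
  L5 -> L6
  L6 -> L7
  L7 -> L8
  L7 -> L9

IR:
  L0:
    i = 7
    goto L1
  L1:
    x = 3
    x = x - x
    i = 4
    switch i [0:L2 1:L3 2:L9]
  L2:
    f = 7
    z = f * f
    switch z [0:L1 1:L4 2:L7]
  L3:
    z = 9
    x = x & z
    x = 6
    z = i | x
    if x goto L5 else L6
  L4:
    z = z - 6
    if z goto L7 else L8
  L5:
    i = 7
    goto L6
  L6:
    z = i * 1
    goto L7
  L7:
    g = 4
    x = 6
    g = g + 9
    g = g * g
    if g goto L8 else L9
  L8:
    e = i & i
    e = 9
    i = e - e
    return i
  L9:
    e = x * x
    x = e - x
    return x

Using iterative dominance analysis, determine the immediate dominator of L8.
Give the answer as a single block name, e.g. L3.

Answer: L1

Analysis:
idom tree: L1←L0 L2←L1 L3←L1 L4←L2 L5←L3 L6←L3 L7←L1 L8←L1 L9←L1
Dom∩ at merges:
  L1: preds {L0,L2}: {L0} ∩ {L0,L1,L2} = {L0}; idom=L0
  L6: preds {L3,L5}: {L0,L1,L3} ∩ {L0,L1,L3,L5} = {L0,L1,L3}; idom=L3
  L7: preds {L2,L4,L6}: {L0,L1,L2} ∩ {L0,L1,L2,L4} ∩ {L0,L1,L3,L6} = {L0,L1}; idom=L1
  L8: preds {L4,L7}: {L0,L1,L2,L4} ∩ {L0,L1,L7} = {L0,L1}; idom=L1
  L9: preds {L1,L7}: {L0,L1} ∩ {L0,L1,L7} = {L0,L1}; idom=L1

idom(L8) = L1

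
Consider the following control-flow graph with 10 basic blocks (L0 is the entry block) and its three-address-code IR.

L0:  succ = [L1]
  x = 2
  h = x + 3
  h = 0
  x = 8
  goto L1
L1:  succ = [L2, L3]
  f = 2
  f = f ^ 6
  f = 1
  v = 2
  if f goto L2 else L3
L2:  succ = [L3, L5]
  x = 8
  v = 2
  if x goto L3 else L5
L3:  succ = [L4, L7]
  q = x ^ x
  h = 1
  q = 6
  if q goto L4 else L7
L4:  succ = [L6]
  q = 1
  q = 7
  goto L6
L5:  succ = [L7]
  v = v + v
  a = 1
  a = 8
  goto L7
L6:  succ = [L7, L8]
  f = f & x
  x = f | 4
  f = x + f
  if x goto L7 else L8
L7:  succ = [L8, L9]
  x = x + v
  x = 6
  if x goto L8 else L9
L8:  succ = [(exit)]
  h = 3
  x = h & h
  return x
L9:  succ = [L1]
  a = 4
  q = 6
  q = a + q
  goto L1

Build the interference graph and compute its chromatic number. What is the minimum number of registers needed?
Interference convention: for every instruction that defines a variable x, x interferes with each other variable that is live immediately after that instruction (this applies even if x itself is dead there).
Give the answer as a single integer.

def/use:
  L0: {h,x} / ∅
  L1: {f,v} / ∅
  L2: {v,x} / ∅
  L3: {h,q} / {x}
  L4: {q} / ∅
  L5: {a,v} / {v}
  L6: {f,x} / {f,x}
  L7: {x} / {v,x}
  L8: {h,x} / ∅
  L9: {a,q} / ∅

Backward fixpoint:
  L0 li=∅ lo={x}
  L1 li={x} lo={f,v,x}
  L2 li={f} lo={f,v,x}
  L3 li={f,v,x} lo={f,v,x}
  L4 li={f,v,x} lo={f,v,x}
  L5 li={v,x} lo={v,x}
  L6 li={f,v,x} lo={v,x}
  L7 li={v,x} lo={x}
  L8 li=∅ lo=∅
  L9 li={x} lo={x}

Interfere edges:
  a — {q,v,x}
  f — {h,q,v,x}
  h — {f,v,x}
  q — {a,f,v,x}
  v — {a,f,h,q,x}
  x — {a,f,h,q,v}

Colouring:
  clique {a,q,v,x} ⇒ need ≥ 4
  4-colouring: r0={v}  r1={x}  r2={a,f}  r3={h,q}
  χ = 4

Answer: 4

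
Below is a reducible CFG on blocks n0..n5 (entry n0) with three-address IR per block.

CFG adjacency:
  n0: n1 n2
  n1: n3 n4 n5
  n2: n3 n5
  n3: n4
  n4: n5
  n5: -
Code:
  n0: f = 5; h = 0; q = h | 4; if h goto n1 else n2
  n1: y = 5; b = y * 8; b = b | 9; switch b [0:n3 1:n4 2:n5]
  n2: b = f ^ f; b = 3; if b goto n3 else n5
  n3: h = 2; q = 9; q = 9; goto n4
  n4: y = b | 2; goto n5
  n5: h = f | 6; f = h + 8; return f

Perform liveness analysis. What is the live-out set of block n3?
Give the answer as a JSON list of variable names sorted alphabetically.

Per-block:
  n0: {f,h,q} / ∅
  n1: {b,y} / ∅
  n2: {b} / {f}
  n3: {h,q} / ∅
  n4: {y} / {b}
  n5: {f,h} / {f}

Live sets:
  n0: in=∅ out={f}
  n1: in={f} out={b,f}
  n2: in={f} out={b,f}
  n3: in={b,f} out={b,f}
  n4: in={b,f} out={f}
  n5: in={f} out=∅

live-out(n3) = ["b", "f"]

Answer: ["b", "f"]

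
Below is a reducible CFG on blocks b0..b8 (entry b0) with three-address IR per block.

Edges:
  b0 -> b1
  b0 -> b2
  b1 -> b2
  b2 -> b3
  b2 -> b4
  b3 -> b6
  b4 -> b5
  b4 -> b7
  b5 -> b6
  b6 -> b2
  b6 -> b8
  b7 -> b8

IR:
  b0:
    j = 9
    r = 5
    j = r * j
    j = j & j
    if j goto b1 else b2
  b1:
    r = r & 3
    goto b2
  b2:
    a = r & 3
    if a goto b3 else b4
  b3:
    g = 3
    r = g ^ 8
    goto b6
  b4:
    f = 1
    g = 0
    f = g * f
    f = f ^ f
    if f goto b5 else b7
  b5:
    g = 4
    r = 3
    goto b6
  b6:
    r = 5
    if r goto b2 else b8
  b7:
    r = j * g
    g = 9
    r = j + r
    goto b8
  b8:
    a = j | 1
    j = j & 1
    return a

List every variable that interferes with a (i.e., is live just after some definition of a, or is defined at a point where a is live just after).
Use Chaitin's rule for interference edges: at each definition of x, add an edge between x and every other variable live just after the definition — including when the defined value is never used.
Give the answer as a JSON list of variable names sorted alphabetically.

Per-block:
  b0: {j,r} / ∅
  b1: {r} / {r}
  b2: {a} / {r}
  b3: {g,r} / ∅
  b4: {f,g} / ∅
  b5: {g,r} / ∅
  b6: {r} / ∅
  b7: {g,r} / {g,j}
  b8: {a,j} / {j}

Live sets:
  b0: in=∅ out={j,r}
  b1: in={j,r} out={j,r}
  b2: in={j,r} out={j}
  b3: in={j} out={j}
  b4: in={j} out={g,j}
  b5: in={j} out={j}
  b6: in={j} out={j,r}
  b7: in={g,j} out={j}
  b8: in={j} out=∅

Interference:
  a↔{j}
  f↔{g,j}
  g↔{f,j,r}
  j↔{a,f,g,r}
  r↔{g,j}

N(a) = ["j"]

Answer: ["j"]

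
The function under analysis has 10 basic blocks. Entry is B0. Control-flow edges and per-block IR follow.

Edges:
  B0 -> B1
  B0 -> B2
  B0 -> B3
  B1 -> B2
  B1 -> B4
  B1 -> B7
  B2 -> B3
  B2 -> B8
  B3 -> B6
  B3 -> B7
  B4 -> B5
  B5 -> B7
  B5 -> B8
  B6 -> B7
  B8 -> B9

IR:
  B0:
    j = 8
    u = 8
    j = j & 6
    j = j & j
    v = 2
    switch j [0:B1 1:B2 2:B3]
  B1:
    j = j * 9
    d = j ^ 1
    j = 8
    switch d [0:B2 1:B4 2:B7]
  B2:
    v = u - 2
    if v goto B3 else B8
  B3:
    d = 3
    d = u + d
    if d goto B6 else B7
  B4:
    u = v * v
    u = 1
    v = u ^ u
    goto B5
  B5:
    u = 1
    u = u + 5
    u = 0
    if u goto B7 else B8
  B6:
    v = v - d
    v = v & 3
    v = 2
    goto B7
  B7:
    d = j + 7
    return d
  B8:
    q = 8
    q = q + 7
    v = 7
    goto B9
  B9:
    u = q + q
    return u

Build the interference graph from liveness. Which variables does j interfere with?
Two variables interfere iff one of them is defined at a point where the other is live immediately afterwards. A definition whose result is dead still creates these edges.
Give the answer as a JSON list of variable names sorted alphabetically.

def/use:
  B0: {j,u,v} / ∅
  B1: {d,j} / {j}
  B2: {v} / {u}
  B3: {d} / {u}
  B4: {u,v} / {v}
  B5: {u} / ∅
  B6: {v} / {d,v}
  B7: {d} / {j}
  B8: {q,v} / ∅
  B9: {u} / {q}

Live sets:
  B0: in=∅ out={j,u,v}
  B1: in={j,u,v} out={j,u,v}
  B2: in={j,u} out={j,u,v}
  B3: in={j,u,v} out={d,j,v}
  B4: in={j,v} out={j}
  B5: in={j} out={j}
  B6: in={d,j,v} out={j}
  B7: in={j} out=∅
  B8: in=∅ out={q}
  B9: in={q} out=∅

Interference:
  d — {j,u,v}
  j — {d,u,v}
  q — {v}
  u — {d,j,v}
  v — {d,j,q,u}

N(j) = ["d", "u", "v"]

Answer: ["d", "u", "v"]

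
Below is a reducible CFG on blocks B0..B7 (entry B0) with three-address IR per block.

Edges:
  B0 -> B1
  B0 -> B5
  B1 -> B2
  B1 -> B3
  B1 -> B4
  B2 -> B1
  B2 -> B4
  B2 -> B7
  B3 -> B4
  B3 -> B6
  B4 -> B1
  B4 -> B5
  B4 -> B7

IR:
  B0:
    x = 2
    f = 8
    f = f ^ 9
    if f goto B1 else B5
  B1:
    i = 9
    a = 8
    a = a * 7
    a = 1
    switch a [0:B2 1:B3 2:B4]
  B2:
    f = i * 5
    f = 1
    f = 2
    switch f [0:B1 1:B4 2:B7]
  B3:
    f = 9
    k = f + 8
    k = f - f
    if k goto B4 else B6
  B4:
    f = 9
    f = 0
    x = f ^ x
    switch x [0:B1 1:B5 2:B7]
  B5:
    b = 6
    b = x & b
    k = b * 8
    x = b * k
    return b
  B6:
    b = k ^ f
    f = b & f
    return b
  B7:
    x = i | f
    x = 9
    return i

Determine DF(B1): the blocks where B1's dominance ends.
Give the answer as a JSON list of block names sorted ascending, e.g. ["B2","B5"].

Answer: ["B1", "B5"]

Derivation:
idom tree: B1←B0 B2←B1 B3←B1 B4←B1 B5←B0 B6←B3 B7←B1
Join-block Dom:
  B1: preds {B0,B2,B4}: {B0} ∩ {B0,B1,B2} ∩ {B0,B1,B4} = {B0}; idom=B0
  B4: preds {B1,B2,B3}: {B0,B1} ∩ {B0,B1,B2} ∩ {B0,B1,B3} = {B0,B1}; idom=B1
  B5: preds {B0,B4}: {B0} ∩ {B0,B1,B4} = {B0}; idom=B0
  B7: preds {B2,B4}: {B0,B1,B2} ∩ {B0,B1,B4} = {B0,B1}; idom=B1

DF walk-up:
  join B1 pred B0: · stop@B0
  join B1 pred B2: B2→B1 stop@B0
  join B1 pred B4: B4→B1 stop@B0
  join B4 pred B1: · stop@B1
  join B4 pred B2: B2 stop@B1
  join B4 pred B3: B3 stop@B1
  join B5 pred B0: · stop@B0
  join B5 pred B4: B4→B1 stop@B0
  join B7 pred B2: B2 stop@B1
  join B7 pred B4: B4 stop@B1
  B0 → ∅
  B1 → {B1,B5}
  B2 → {B1,B4,B7}
  B3 → {B4}
  B4 → {B1,B5,B7}
  B5 → ∅
  B6 → ∅
  B7 → ∅

DF(B1) = ["B1", "B5"]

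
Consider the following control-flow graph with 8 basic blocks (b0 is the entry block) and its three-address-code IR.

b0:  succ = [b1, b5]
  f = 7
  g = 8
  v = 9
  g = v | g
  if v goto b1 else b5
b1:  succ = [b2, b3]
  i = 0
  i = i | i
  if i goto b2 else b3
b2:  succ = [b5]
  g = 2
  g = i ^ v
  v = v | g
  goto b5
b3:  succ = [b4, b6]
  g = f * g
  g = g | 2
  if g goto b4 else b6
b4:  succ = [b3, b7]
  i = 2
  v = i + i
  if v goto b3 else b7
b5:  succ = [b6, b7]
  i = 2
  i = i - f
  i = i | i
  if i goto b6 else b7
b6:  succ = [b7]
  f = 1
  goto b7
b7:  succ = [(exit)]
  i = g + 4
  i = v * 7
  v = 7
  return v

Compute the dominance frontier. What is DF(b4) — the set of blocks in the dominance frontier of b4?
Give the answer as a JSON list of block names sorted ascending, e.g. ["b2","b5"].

idom tree: b1←b0 b2←b1 b3←b1 b4←b3 b5←b0 b6←b0 b7←b0
Join-block Dom:
  b3: preds {b1,b4}: {b0,b1} ∩ {b0,b1,b3,b4} = {b0,b1}; idom=b1
  b5: preds {b0,b2}: {b0} ∩ {b0,b1,b2} = {b0}; idom=b0
  b6: preds {b3,b5}: {b0,b1,b3} ∩ {b0,b5} = {b0}; idom=b0
  b7: preds {b4,b5,b6}: {b0,b1,b3,b4} ∩ {b0,b5} ∩ {b0,b6} = {b0}; idom=b0

DF walk-up:
  join b3 pred b1: · stop@b1
  join b3 pred b4: b4→b3 stop@b1
  join b5 pred b0: · stop@b0
  join b5 pred b2: b2→b1 stop@b0
  join b6 pred b3: b3→b1 stop@b0
  join b6 pred b5: b5 stop@b0
  join b7 pred b4: b4→b3→b1 stop@b0
  join b7 pred b5: b5 stop@b0
  join b7 pred b6: b6 stop@b0
  DF(b0)=∅
  DF(b1)={b5,b6,b7}
  DF(b2)={b5}
  DF(b3)={b3,b6,b7}
  DF(b4)={b3,b7}
  DF(b5)={b6,b7}
  DF(b6)={b7}
  DF(b7)=∅

DF(b4) = ["b3", "b7"]

Answer: ["b3", "b7"]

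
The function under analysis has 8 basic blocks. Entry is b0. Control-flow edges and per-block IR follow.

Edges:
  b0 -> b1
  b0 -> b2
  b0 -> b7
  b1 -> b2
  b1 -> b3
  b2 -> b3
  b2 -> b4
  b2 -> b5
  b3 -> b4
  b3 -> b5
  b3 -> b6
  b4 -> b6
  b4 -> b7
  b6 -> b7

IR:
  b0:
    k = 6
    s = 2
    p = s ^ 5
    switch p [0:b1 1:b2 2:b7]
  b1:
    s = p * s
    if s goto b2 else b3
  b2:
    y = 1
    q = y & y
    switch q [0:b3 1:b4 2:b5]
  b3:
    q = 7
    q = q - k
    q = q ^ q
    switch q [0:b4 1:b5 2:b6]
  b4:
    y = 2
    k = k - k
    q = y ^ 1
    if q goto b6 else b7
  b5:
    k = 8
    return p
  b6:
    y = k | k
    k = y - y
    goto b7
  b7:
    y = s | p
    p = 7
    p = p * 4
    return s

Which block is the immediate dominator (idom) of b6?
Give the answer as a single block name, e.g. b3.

Answer: b0

Working:
idom tree: b1←b0 b2←b0 b3←b0 b4←b0 b5←b0 b6←b0 b7←b0
Dom at joins:
  b2: preds {b0,b1}: {b0} ∩ {b0,b1} = {b0}; idom=b0
  b3: preds {b1,b2}: {b0,b1} ∩ {b0,b2} = {b0}; idom=b0
  b4: preds {b2,b3}: {b0,b2} ∩ {b0,b3} = {b0}; idom=b0
  b5: preds {b2,b3}: {b0,b2} ∩ {b0,b3} = {b0}; idom=b0
  b6: preds {b3,b4}: {b0,b3} ∩ {b0,b4} = {b0}; idom=b0
  b7: preds {b0,b4,b6}: {b0} ∩ {b0,b4} ∩ {b0,b6} = {b0}; idom=b0

idom(b6) = b0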